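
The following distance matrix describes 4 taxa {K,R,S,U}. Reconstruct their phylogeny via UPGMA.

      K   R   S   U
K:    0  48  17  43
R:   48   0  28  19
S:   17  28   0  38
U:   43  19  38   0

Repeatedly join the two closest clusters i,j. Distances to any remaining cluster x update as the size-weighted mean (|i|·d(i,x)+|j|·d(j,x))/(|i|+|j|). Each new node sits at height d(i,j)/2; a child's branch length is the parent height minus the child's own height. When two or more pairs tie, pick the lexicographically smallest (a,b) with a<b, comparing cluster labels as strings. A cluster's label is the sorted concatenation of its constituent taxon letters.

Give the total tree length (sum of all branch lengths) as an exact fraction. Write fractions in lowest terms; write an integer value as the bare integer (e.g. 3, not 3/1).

iteration 1: select K,S (d=17); attach at lengths (17/2, 17/2); label the merged cluster KS
  updated: d(KS,R)=38, d(KS,U)=81/2
iteration 2: select R,U (d=19); attach at lengths (19/2, 19/2); label the merged cluster RU
  updated: d(KS,RU)=157/4
iteration 3: select KS,RU (d=157/4); attach at lengths (89/8, 81/8); label the merged cluster KRSU
final tree: ((K:17/2,S:17/2):89/8,(R:19/2,U:19/2):81/8)
total length: 229/4

229/4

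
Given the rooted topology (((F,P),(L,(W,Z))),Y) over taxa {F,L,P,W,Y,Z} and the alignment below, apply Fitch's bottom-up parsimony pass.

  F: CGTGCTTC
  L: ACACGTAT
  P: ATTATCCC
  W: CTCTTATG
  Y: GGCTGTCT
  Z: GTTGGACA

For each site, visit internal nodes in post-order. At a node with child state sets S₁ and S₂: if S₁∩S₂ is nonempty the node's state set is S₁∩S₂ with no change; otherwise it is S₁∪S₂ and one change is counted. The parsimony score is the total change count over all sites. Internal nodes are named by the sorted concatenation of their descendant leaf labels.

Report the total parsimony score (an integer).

site 0, node FP: F={C} ∪ P={A} → {A,C} (+1)
site 0, node WZ: W={C} ∪ Z={G} → {C,G} (+1)
site 0, node LWZ: L={A} ∪ WZ={C,G} → {A,C,G} (+1)
site 0, node FLPWZ: FP={A,C} ∩ LWZ={A,C,G} → {A,C} (+0)
site 0, node FLPWYZ: FLPWZ={A,C} ∪ Y={G} → {A,C,G} (+1)
site 1, node FP: F={G} ∪ P={T} → {G,T} (+1)
site 1, node WZ: W={T} ∩ Z={T} → {T} (+0)
site 1, node LWZ: L={C} ∪ WZ={T} → {C,T} (+1)
site 1, node FLPWZ: FP={G,T} ∩ LWZ={C,T} → {T} (+0)
site 1, node FLPWYZ: FLPWZ={T} ∪ Y={G} → {G,T} (+1)
site 2, node FP: F={T} ∩ P={T} → {T} (+0)
site 2, node WZ: W={C} ∪ Z={T} → {C,T} (+1)
site 2, node LWZ: L={A} ∪ WZ={C,T} → {A,C,T} (+1)
site 2, node FLPWZ: FP={T} ∩ LWZ={A,C,T} → {T} (+0)
site 2, node FLPWYZ: FLPWZ={T} ∪ Y={C} → {C,T} (+1)
site 3, node FP: F={G} ∪ P={A} → {A,G} (+1)
site 3, node WZ: W={T} ∪ Z={G} → {G,T} (+1)
site 3, node LWZ: L={C} ∪ WZ={G,T} → {C,G,T} (+1)
site 3, node FLPWZ: FP={A,G} ∩ LWZ={C,G,T} → {G} (+0)
site 3, node FLPWYZ: FLPWZ={G} ∪ Y={T} → {G,T} (+1)
site 4, node FP: F={C} ∪ P={T} → {C,T} (+1)
site 4, node WZ: W={T} ∪ Z={G} → {G,T} (+1)
site 4, node LWZ: L={G} ∩ WZ={G,T} → {G} (+0)
site 4, node FLPWZ: FP={C,T} ∪ LWZ={G} → {C,G,T} (+1)
site 4, node FLPWYZ: FLPWZ={C,G,T} ∩ Y={G} → {G} (+0)
site 5, node FP: F={T} ∪ P={C} → {C,T} (+1)
site 5, node WZ: W={A} ∩ Z={A} → {A} (+0)
site 5, node LWZ: L={T} ∪ WZ={A} → {A,T} (+1)
site 5, node FLPWZ: FP={C,T} ∩ LWZ={A,T} → {T} (+0)
site 5, node FLPWYZ: FLPWZ={T} ∩ Y={T} → {T} (+0)
site 6, node FP: F={T} ∪ P={C} → {C,T} (+1)
site 6, node WZ: W={T} ∪ Z={C} → {C,T} (+1)
site 6, node LWZ: L={A} ∪ WZ={C,T} → {A,C,T} (+1)
site 6, node FLPWZ: FP={C,T} ∩ LWZ={A,C,T} → {C,T} (+0)
site 6, node FLPWYZ: FLPWZ={C,T} ∩ Y={C} → {C} (+0)
site 7, node FP: F={C} ∩ P={C} → {C} (+0)
site 7, node WZ: W={G} ∪ Z={A} → {A,G} (+1)
site 7, node LWZ: L={T} ∪ WZ={A,G} → {A,G,T} (+1)
site 7, node FLPWZ: FP={C} ∪ LWZ={A,G,T} → {A,C,G,T} (+1)
site 7, node FLPWYZ: FLPWZ={A,C,G,T} ∩ Y={T} → {T} (+0)
per-site changes: [4, 3, 3, 4, 3, 2, 3, 3]; total = 25

25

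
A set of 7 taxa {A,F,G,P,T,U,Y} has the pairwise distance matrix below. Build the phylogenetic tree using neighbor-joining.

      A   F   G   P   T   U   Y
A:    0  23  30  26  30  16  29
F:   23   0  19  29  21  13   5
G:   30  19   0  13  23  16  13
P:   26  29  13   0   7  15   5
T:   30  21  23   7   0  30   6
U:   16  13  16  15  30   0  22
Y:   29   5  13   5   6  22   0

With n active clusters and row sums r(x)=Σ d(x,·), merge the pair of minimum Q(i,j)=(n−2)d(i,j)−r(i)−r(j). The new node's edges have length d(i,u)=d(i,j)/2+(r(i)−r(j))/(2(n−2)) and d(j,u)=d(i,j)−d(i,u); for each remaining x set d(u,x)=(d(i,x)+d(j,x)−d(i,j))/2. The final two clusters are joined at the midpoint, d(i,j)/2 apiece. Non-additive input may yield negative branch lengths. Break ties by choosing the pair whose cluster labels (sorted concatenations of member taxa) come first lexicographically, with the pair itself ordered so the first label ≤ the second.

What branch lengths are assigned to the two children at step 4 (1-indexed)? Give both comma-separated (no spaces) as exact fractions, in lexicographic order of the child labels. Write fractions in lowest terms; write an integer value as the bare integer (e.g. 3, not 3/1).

iteration 1: select A,U (d=16, Q=-186); attach at lengths (61/5, 19/5); label the merged cluster AU
  updated: d(AU,F)=10, d(AU,G)=15, d(AU,P)=25/2, d(AU,T)=22, d(AU,Y)=35/2
iteration 2: select AU,F (d=10, Q=-121); attach at lengths (33/8, 47/8); label the merged cluster AFU
  updated: d(AFU,G)=12, d(AFU,P)=63/4, d(AFU,T)=33/2, d(AFU,Y)=25/4
iteration 3: select AFU,G (d=12, Q=-151/2); attach at lengths (17/4, 31/4); label the merged cluster AFGU
  updated: d(AFGU,P)=67/8, d(AFGU,T)=55/4, d(AFGU,Y)=29/8
iteration 4: select AFGU,Y (d=29/8, Q=-265/8); attach at lengths (147/32, -31/32); label the merged cluster AFGUY
  updated: d(AFGUY,P)=39/8, d(AFGUY,T)=129/16
iteration 5: select AFGUY,P (d=39/8, Q=-319/16); attach at lengths (95/32, 61/32); label the merged cluster AFGPUY
  updated: d(AFGPUY,T)=163/32
iteration 6: select AFGPUY,T (d=163/32); attach at lengths (163/64, 163/64); label the merged cluster AFGPTUY
final tree: ((((((A:61/5,U:19/5):33/8,F:47/8):17/4,G:31/4):147/32,Y:-31/32):95/32,P:61/32):163/64,T:163/64)
total length: 1651/32

147/32,-31/32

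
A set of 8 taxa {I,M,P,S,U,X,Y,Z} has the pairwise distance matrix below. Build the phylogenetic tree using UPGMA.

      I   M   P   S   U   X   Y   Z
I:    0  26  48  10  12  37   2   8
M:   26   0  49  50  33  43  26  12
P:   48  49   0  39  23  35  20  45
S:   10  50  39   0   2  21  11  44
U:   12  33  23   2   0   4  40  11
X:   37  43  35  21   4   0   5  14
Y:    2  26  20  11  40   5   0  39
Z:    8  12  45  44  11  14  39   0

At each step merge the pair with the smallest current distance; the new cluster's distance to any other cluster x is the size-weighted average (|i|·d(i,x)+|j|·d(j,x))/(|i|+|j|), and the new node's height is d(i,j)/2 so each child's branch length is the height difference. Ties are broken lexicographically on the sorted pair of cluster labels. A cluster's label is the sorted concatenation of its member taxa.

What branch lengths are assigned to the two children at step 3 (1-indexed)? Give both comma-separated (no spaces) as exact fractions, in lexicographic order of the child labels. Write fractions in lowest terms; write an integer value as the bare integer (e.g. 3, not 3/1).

6,6

iteration 1: select I,Y (d=2); attach at lengths (1, 1); label the merged cluster IY
  updated: d(IY,M)=26, d(IY,P)=34, d(IY,S)=21/2, d(IY,U)=26, d(IY,X)=21, d(IY,Z)=47/2
iteration 2: select S,U (d=2); attach at lengths (1, 1); label the merged cluster SU
  updated: d(IY,SU)=73/4, d(M,SU)=83/2, d(P,SU)=31, d(SU,X)=25/2, d(SU,Z)=55/2
iteration 3: select M,Z (d=12); attach at lengths (6, 6); label the merged cluster MZ
  updated: d(IY,MZ)=99/4, d(MZ,P)=47, d(MZ,SU)=69/2, d(MZ,X)=57/2
iteration 4: select SU,X (d=25/2); attach at lengths (21/4, 25/4); label the merged cluster SUX
  updated: d(IY,SUX)=115/6, d(MZ,SUX)=65/2, d(P,SUX)=97/3
iteration 5: select IY,SUX (d=115/6); attach at lengths (103/12, 10/3); label the merged cluster ISUXY
  updated: d(ISUXY,MZ)=147/5, d(ISUXY,P)=33
iteration 6: select ISUXY,MZ (d=147/5); attach at lengths (307/60, 87/10); label the merged cluster IMSUXYZ
  updated: d(IMSUXYZ,P)=37
iteration 7: select IMSUXYZ,P (d=37); attach at lengths (19/5, 37/2); label the merged cluster IMPSUXYZ
final tree: ((((I:1,Y:1):103/12,((S:1,U:1):21/4,X:25/4):10/3):307/60,(M:6,Z:6):87/10):19/5,P:37/2)
total length: 1133/15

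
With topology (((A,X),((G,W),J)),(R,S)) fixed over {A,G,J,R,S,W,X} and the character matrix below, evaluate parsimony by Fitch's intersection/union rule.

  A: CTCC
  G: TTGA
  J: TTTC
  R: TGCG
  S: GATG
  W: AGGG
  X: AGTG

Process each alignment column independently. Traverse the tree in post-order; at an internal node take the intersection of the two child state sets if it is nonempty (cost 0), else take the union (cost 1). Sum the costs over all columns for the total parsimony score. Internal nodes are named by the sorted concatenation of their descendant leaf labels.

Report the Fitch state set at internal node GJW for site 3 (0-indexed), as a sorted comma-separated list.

[col 0] AX: children A:{C}, X:{A} ∪→ {A,C}; cost 1
[col 0] GW: children G:{T}, W:{A} ∪→ {A,T}; cost 1
[col 0] GJW: children GW:{A,T}, J:{T} ∩→ {T}; cost 0
[col 0] AGJWX: children AX:{A,C}, GJW:{T} ∪→ {A,C,T}; cost 1
[col 0] RS: children R:{T}, S:{G} ∪→ {G,T}; cost 1
[col 0] AGJRSWX: children AGJWX:{A,C,T}, RS:{G,T} ∩→ {T}; cost 0
[col 1] AX: children A:{T}, X:{G} ∪→ {G,T}; cost 1
[col 1] GW: children G:{T}, W:{G} ∪→ {G,T}; cost 1
[col 1] GJW: children GW:{G,T}, J:{T} ∩→ {T}; cost 0
[col 1] AGJWX: children AX:{G,T}, GJW:{T} ∩→ {T}; cost 0
[col 1] RS: children R:{G}, S:{A} ∪→ {A,G}; cost 1
[col 1] AGJRSWX: children AGJWX:{T}, RS:{A,G} ∪→ {A,G,T}; cost 1
[col 2] AX: children A:{C}, X:{T} ∪→ {C,T}; cost 1
[col 2] GW: children G:{G}, W:{G} ∩→ {G}; cost 0
[col 2] GJW: children GW:{G}, J:{T} ∪→ {G,T}; cost 1
[col 2] AGJWX: children AX:{C,T}, GJW:{G,T} ∩→ {T}; cost 0
[col 2] RS: children R:{C}, S:{T} ∪→ {C,T}; cost 1
[col 2] AGJRSWX: children AGJWX:{T}, RS:{C,T} ∩→ {T}; cost 0
[col 3] AX: children A:{C}, X:{G} ∪→ {C,G}; cost 1
[col 3] GW: children G:{A}, W:{G} ∪→ {A,G}; cost 1
[col 3] GJW: children GW:{A,G}, J:{C} ∪→ {A,C,G}; cost 1
[col 3] AGJWX: children AX:{C,G}, GJW:{A,C,G} ∩→ {C,G}; cost 0
[col 3] RS: children R:{G}, S:{G} ∩→ {G}; cost 0
[col 3] AGJRSWX: children AGJWX:{C,G}, RS:{G} ∩→ {G}; cost 0
per-site changes: [4, 4, 3, 3]; total = 14

A,C,G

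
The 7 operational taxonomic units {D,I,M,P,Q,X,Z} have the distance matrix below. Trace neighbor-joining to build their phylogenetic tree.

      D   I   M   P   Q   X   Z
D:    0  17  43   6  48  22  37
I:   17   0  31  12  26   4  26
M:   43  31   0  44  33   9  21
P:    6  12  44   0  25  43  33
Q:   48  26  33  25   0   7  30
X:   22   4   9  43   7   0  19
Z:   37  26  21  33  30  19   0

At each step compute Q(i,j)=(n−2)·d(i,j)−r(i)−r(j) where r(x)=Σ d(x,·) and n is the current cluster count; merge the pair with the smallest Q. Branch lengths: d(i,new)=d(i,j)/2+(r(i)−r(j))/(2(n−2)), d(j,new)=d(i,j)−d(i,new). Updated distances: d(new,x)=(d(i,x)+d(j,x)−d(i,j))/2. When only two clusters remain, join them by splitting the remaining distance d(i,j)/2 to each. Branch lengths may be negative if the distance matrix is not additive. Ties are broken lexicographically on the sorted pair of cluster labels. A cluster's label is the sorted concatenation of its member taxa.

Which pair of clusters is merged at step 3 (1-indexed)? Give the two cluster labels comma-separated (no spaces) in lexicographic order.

1. join D+P (d=6, Q=-306) ⇒ DP; edges |D|=4, |P|=2
  updated: d(DP,I)=23/2, d(DP,M)=81/2, d(DP,Q)=67/2, d(DP,X)=59/2, d(DP,Z)=32
2. join DP+I (d=23/2, Q=-399/2) ⇒ DIP; edges |DP|=189/16, |I|=-5/16
  updated: d(DIP,M)=30, d(DIP,Q)=24, d(DIP,X)=11, d(DIP,Z)=93/4
3. join M+Z (d=21, Q=-493/4) ⇒ MZ; edges |M|=251/24, |Z|=253/24
  updated: d(DIP,MZ)=129/8, d(MZ,Q)=21, d(MZ,X)=7/2
4. join DIP+MZ (d=129/8, Q=-119/2) ⇒ DIMPZ; edges |DIP|=171/16, |MZ|=87/16
  updated: d(DIMPZ,Q)=231/16, d(DIMPZ,X)=-13/16
5. join DIMPZ+Q (d=231/16, Q=-165/8) ⇒ DIMPQZ; edges |DIMPZ|=53/16, |Q|=89/8
  updated: d(DIMPQZ,X)=-33/8
6. join DIMPQZ+X (d=-33/8) ⇒ DIMPQXZ; edges |DIMPQZ|=-33/16, |X|=-33/16
final tree: (((((D:4,P:2):189/16,I:-5/16):171/16,(M:251/24,Z:253/24):87/16):53/16,Q:89/8):-33/16,X:-33/16)
total length: 1039/16

M,Z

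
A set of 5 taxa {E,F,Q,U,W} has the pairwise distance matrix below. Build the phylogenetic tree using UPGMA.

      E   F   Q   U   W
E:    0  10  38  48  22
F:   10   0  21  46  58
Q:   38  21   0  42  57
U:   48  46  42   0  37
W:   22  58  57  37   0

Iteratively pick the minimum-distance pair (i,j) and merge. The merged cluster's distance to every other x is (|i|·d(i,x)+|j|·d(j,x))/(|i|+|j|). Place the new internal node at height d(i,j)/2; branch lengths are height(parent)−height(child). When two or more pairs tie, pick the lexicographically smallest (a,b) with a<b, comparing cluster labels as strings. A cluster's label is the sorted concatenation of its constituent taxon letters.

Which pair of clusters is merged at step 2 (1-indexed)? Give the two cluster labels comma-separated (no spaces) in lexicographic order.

step 1: merge (E,F) at d=10; branch lengths E→5, F→5; new cluster EF
  updated: d(EF,Q)=59/2, d(EF,U)=47, d(EF,W)=40
step 2: merge (EF,Q) at d=59/2; branch lengths EF→39/4, Q→59/4; new cluster EFQ
  updated: d(EFQ,U)=136/3, d(EFQ,W)=137/3
step 3: merge (U,W) at d=37; branch lengths U→37/2, W→37/2; new cluster UW
  updated: d(EFQ,UW)=91/2
step 4: merge (EFQ,UW) at d=91/2; branch lengths EFQ→8, UW→17/4; new cluster EFQUW
final tree: (((E:5,F:5):39/4,Q:59/4):8,(U:37/2,W:37/2):17/4)
total length: 335/4

EF,Q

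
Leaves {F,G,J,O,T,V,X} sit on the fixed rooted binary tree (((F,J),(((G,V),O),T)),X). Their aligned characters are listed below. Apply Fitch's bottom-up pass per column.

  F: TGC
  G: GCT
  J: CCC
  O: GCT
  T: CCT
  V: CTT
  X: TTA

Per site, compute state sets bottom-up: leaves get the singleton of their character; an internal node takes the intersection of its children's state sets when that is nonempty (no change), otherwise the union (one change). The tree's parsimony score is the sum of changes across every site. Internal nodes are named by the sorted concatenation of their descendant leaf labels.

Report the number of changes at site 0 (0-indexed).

site 0, node FJ: F={T} ∪ J={C} → {C,T} (+1)
site 0, node GV: G={G} ∪ V={C} → {C,G} (+1)
site 0, node GOV: GV={C,G} ∩ O={G} → {G} (+0)
site 0, node GOTV: GOV={G} ∪ T={C} → {C,G} (+1)
site 0, node FGJOTV: FJ={C,T} ∩ GOTV={C,G} → {C} (+0)
site 0, node FGJOTVX: FGJOTV={C} ∪ X={T} → {C,T} (+1)
site 1, node FJ: F={G} ∪ J={C} → {C,G} (+1)
site 1, node GV: G={C} ∪ V={T} → {C,T} (+1)
site 1, node GOV: GV={C,T} ∩ O={C} → {C} (+0)
site 1, node GOTV: GOV={C} ∩ T={C} → {C} (+0)
site 1, node FGJOTV: FJ={C,G} ∩ GOTV={C} → {C} (+0)
site 1, node FGJOTVX: FGJOTV={C} ∪ X={T} → {C,T} (+1)
site 2, node FJ: F={C} ∩ J={C} → {C} (+0)
site 2, node GV: G={T} ∩ V={T} → {T} (+0)
site 2, node GOV: GV={T} ∩ O={T} → {T} (+0)
site 2, node GOTV: GOV={T} ∩ T={T} → {T} (+0)
site 2, node FGJOTV: FJ={C} ∪ GOTV={T} → {C,T} (+1)
site 2, node FGJOTVX: FGJOTV={C,T} ∪ X={A} → {A,C,T} (+1)
per-site changes: [4, 3, 2]; total = 9

4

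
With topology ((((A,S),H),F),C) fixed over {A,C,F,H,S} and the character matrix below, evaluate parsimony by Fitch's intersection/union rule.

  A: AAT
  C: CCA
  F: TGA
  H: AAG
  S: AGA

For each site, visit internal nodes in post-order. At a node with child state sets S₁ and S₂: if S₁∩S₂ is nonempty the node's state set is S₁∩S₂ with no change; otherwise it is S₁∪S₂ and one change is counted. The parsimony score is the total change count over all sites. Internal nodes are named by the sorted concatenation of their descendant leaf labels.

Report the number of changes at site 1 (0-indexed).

[col 0] AS: children A:{A}, S:{A} ∩→ {A}; cost 0
[col 0] AHS: children AS:{A}, H:{A} ∩→ {A}; cost 0
[col 0] AFHS: children AHS:{A}, F:{T} ∪→ {A,T}; cost 1
[col 0] ACFHS: children AFHS:{A,T}, C:{C} ∪→ {A,C,T}; cost 1
[col 1] AS: children A:{A}, S:{G} ∪→ {A,G}; cost 1
[col 1] AHS: children AS:{A,G}, H:{A} ∩→ {A}; cost 0
[col 1] AFHS: children AHS:{A}, F:{G} ∪→ {A,G}; cost 1
[col 1] ACFHS: children AFHS:{A,G}, C:{C} ∪→ {A,C,G}; cost 1
[col 2] AS: children A:{T}, S:{A} ∪→ {A,T}; cost 1
[col 2] AHS: children AS:{A,T}, H:{G} ∪→ {A,G,T}; cost 1
[col 2] AFHS: children AHS:{A,G,T}, F:{A} ∩→ {A}; cost 0
[col 2] ACFHS: children AFHS:{A}, C:{A} ∩→ {A}; cost 0
per-site changes: [2, 3, 2]; total = 7

3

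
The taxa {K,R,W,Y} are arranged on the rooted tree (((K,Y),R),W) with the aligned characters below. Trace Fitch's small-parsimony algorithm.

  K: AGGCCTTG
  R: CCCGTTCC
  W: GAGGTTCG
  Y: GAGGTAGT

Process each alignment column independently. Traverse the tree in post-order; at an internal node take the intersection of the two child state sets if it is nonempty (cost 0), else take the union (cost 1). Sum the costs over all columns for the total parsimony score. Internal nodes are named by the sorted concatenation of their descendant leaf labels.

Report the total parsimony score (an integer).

KY@0: {A} ∪ {G} = {A,G} (union, +1)
KRY@0: {A,G} ∪ {C} = {A,C,G} (union, +1)
KRWY@0: {A,C,G} ∩ {G} = {G} (intersection, +0)
KY@1: {G} ∪ {A} = {A,G} (union, +1)
KRY@1: {A,G} ∪ {C} = {A,C,G} (union, +1)
KRWY@1: {A,C,G} ∩ {A} = {A} (intersection, +0)
KY@2: {G} ∩ {G} = {G} (intersection, +0)
KRY@2: {G} ∪ {C} = {C,G} (union, +1)
KRWY@2: {C,G} ∩ {G} = {G} (intersection, +0)
KY@3: {C} ∪ {G} = {C,G} (union, +1)
KRY@3: {C,G} ∩ {G} = {G} (intersection, +0)
KRWY@3: {G} ∩ {G} = {G} (intersection, +0)
KY@4: {C} ∪ {T} = {C,T} (union, +1)
KRY@4: {C,T} ∩ {T} = {T} (intersection, +0)
KRWY@4: {T} ∩ {T} = {T} (intersection, +0)
KY@5: {T} ∪ {A} = {A,T} (union, +1)
KRY@5: {A,T} ∩ {T} = {T} (intersection, +0)
KRWY@5: {T} ∩ {T} = {T} (intersection, +0)
KY@6: {T} ∪ {G} = {G,T} (union, +1)
KRY@6: {G,T} ∪ {C} = {C,G,T} (union, +1)
KRWY@6: {C,G,T} ∩ {C} = {C} (intersection, +0)
KY@7: {G} ∪ {T} = {G,T} (union, +1)
KRY@7: {G,T} ∪ {C} = {C,G,T} (union, +1)
KRWY@7: {C,G,T} ∩ {G} = {G} (intersection, +0)
per-site changes: [2, 2, 1, 1, 1, 1, 2, 2]; total = 12

12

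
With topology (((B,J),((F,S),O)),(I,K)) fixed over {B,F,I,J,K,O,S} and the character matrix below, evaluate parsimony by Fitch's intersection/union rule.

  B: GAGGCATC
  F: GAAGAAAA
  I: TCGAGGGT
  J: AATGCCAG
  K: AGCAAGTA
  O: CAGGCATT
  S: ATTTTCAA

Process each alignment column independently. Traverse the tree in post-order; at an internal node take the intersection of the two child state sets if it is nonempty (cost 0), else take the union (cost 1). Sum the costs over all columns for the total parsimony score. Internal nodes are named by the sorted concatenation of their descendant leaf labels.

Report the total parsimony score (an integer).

27

[col 0] BJ: children B:{G}, J:{A} ∪→ {A,G}; cost 1
[col 0] FS: children F:{G}, S:{A} ∪→ {A,G}; cost 1
[col 0] FOS: children FS:{A,G}, O:{C} ∪→ {A,C,G}; cost 1
[col 0] BFJOS: children BJ:{A,G}, FOS:{A,C,G} ∩→ {A,G}; cost 0
[col 0] IK: children I:{T}, K:{A} ∪→ {A,T}; cost 1
[col 0] BFIJKOS: children BFJOS:{A,G}, IK:{A,T} ∩→ {A}; cost 0
[col 1] BJ: children B:{A}, J:{A} ∩→ {A}; cost 0
[col 1] FS: children F:{A}, S:{T} ∪→ {A,T}; cost 1
[col 1] FOS: children FS:{A,T}, O:{A} ∩→ {A}; cost 0
[col 1] BFJOS: children BJ:{A}, FOS:{A} ∩→ {A}; cost 0
[col 1] IK: children I:{C}, K:{G} ∪→ {C,G}; cost 1
[col 1] BFIJKOS: children BFJOS:{A}, IK:{C,G} ∪→ {A,C,G}; cost 1
[col 2] BJ: children B:{G}, J:{T} ∪→ {G,T}; cost 1
[col 2] FS: children F:{A}, S:{T} ∪→ {A,T}; cost 1
[col 2] FOS: children FS:{A,T}, O:{G} ∪→ {A,G,T}; cost 1
[col 2] BFJOS: children BJ:{G,T}, FOS:{A,G,T} ∩→ {G,T}; cost 0
[col 2] IK: children I:{G}, K:{C} ∪→ {C,G}; cost 1
[col 2] BFIJKOS: children BFJOS:{G,T}, IK:{C,G} ∩→ {G}; cost 0
[col 3] BJ: children B:{G}, J:{G} ∩→ {G}; cost 0
[col 3] FS: children F:{G}, S:{T} ∪→ {G,T}; cost 1
[col 3] FOS: children FS:{G,T}, O:{G} ∩→ {G}; cost 0
[col 3] BFJOS: children BJ:{G}, FOS:{G} ∩→ {G}; cost 0
[col 3] IK: children I:{A}, K:{A} ∩→ {A}; cost 0
[col 3] BFIJKOS: children BFJOS:{G}, IK:{A} ∪→ {A,G}; cost 1
[col 4] BJ: children B:{C}, J:{C} ∩→ {C}; cost 0
[col 4] FS: children F:{A}, S:{T} ∪→ {A,T}; cost 1
[col 4] FOS: children FS:{A,T}, O:{C} ∪→ {A,C,T}; cost 1
[col 4] BFJOS: children BJ:{C}, FOS:{A,C,T} ∩→ {C}; cost 0
[col 4] IK: children I:{G}, K:{A} ∪→ {A,G}; cost 1
[col 4] BFIJKOS: children BFJOS:{C}, IK:{A,G} ∪→ {A,C,G}; cost 1
[col 5] BJ: children B:{A}, J:{C} ∪→ {A,C}; cost 1
[col 5] FS: children F:{A}, S:{C} ∪→ {A,C}; cost 1
[col 5] FOS: children FS:{A,C}, O:{A} ∩→ {A}; cost 0
[col 5] BFJOS: children BJ:{A,C}, FOS:{A} ∩→ {A}; cost 0
[col 5] IK: children I:{G}, K:{G} ∩→ {G}; cost 0
[col 5] BFIJKOS: children BFJOS:{A}, IK:{G} ∪→ {A,G}; cost 1
[col 6] BJ: children B:{T}, J:{A} ∪→ {A,T}; cost 1
[col 6] FS: children F:{A}, S:{A} ∩→ {A}; cost 0
[col 6] FOS: children FS:{A}, O:{T} ∪→ {A,T}; cost 1
[col 6] BFJOS: children BJ:{A,T}, FOS:{A,T} ∩→ {A,T}; cost 0
[col 6] IK: children I:{G}, K:{T} ∪→ {G,T}; cost 1
[col 6] BFIJKOS: children BFJOS:{A,T}, IK:{G,T} ∩→ {T}; cost 0
[col 7] BJ: children B:{C}, J:{G} ∪→ {C,G}; cost 1
[col 7] FS: children F:{A}, S:{A} ∩→ {A}; cost 0
[col 7] FOS: children FS:{A}, O:{T} ∪→ {A,T}; cost 1
[col 7] BFJOS: children BJ:{C,G}, FOS:{A,T} ∪→ {A,C,G,T}; cost 1
[col 7] IK: children I:{T}, K:{A} ∪→ {A,T}; cost 1
[col 7] BFIJKOS: children BFJOS:{A,C,G,T}, IK:{A,T} ∩→ {A,T}; cost 0
per-site changes: [4, 3, 4, 2, 4, 3, 3, 4]; total = 27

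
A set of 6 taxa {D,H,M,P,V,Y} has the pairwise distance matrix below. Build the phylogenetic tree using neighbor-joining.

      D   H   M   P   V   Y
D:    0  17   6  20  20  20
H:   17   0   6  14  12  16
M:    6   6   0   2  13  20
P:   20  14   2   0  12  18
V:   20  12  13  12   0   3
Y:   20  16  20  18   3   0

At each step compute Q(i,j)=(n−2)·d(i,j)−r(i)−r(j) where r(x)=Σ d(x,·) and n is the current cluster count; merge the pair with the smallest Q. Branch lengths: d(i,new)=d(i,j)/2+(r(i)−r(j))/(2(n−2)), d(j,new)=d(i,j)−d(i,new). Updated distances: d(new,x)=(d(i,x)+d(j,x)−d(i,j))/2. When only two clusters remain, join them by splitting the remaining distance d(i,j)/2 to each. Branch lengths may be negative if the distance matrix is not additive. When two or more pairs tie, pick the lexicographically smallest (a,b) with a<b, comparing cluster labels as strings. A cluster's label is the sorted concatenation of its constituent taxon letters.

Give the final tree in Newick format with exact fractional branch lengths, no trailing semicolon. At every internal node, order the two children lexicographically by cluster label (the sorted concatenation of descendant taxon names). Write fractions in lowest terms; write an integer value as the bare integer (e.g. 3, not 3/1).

1. join V+Y (d=3, Q=-125) ⇒ VY; edges |V|=-5/8, |Y|=29/8
  updated: d(D,VY)=37/2, d(H,VY)=25/2, d(M,VY)=15, d(P,VY)=27/2
2. join D+M (d=6, Q=-145/2) ⇒ DM; edges |D|=101/12, |M|=-29/12
  updated: d(DM,H)=17/2, d(DM,P)=8, d(DM,VY)=55/4
3. join DM+P (d=8, Q=-199/4) ⇒ DMP; edges |DM|=43/16, |P|=85/16
  updated: d(DMP,H)=29/4, d(DMP,VY)=77/8
4. join DMP+H (d=29/4, Q=-235/8) ⇒ DHMP; edges |DMP|=35/16, |H|=81/16
  updated: d(DHMP,VY)=119/16
5. join DHMP+VY (d=119/16) ⇒ DHMPVY; edges |DHMP|=119/32, |VY|=119/32
final tree: ((((D:101/12,M:-29/12):43/16,P:85/16):35/16,H:81/16):119/32,(V:-5/8,Y:29/8):119/32)
total length: 507/16

((((D:101/12,M:-29/12):43/16,P:85/16):35/16,H:81/16):119/32,(V:-5/8,Y:29/8):119/32)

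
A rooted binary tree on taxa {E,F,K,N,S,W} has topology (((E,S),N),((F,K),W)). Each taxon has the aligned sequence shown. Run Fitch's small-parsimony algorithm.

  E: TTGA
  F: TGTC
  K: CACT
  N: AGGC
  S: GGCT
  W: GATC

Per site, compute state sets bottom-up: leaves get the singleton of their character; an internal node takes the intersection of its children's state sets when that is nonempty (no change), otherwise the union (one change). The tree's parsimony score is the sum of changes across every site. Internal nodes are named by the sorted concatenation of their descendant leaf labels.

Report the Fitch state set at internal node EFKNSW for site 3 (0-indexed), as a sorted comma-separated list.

C

ES@0: {T} ∪ {G} = {G,T} (union, +1)
ENS@0: {G,T} ∪ {A} = {A,G,T} (union, +1)
FK@0: {T} ∪ {C} = {C,T} (union, +1)
FKW@0: {C,T} ∪ {G} = {C,G,T} (union, +1)
EFKNSW@0: {A,G,T} ∩ {C,G,T} = {G,T} (intersection, +0)
ES@1: {T} ∪ {G} = {G,T} (union, +1)
ENS@1: {G,T} ∩ {G} = {G} (intersection, +0)
FK@1: {G} ∪ {A} = {A,G} (union, +1)
FKW@1: {A,G} ∩ {A} = {A} (intersection, +0)
EFKNSW@1: {G} ∪ {A} = {A,G} (union, +1)
ES@2: {G} ∪ {C} = {C,G} (union, +1)
ENS@2: {C,G} ∩ {G} = {G} (intersection, +0)
FK@2: {T} ∪ {C} = {C,T} (union, +1)
FKW@2: {C,T} ∩ {T} = {T} (intersection, +0)
EFKNSW@2: {G} ∪ {T} = {G,T} (union, +1)
ES@3: {A} ∪ {T} = {A,T} (union, +1)
ENS@3: {A,T} ∪ {C} = {A,C,T} (union, +1)
FK@3: {C} ∪ {T} = {C,T} (union, +1)
FKW@3: {C,T} ∩ {C} = {C} (intersection, +0)
EFKNSW@3: {A,C,T} ∩ {C} = {C} (intersection, +0)
per-site changes: [4, 3, 3, 3]; total = 13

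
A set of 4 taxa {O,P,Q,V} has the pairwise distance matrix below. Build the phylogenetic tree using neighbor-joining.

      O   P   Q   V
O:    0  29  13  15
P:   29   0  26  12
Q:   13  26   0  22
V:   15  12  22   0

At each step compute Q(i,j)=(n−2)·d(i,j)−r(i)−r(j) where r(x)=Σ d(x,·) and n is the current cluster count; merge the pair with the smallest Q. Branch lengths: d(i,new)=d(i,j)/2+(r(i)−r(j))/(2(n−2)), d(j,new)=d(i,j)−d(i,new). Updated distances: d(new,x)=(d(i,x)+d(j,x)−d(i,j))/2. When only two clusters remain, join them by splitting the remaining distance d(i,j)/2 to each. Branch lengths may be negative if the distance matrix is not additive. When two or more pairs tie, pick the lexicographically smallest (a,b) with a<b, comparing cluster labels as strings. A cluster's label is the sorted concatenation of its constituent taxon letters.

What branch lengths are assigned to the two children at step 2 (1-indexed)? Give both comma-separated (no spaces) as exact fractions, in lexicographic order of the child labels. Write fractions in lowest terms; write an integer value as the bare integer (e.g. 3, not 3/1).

21/2,21/2

1. join O+Q (d=13, Q=-92) ⇒ OQ; edges |O|=11/2, |Q|=15/2
  updated: d(OQ,P)=21, d(OQ,V)=12
2. join OQ+P (d=21, Q=-45) ⇒ OPQ; edges |OQ|=21/2, |P|=21/2
  updated: d(OPQ,V)=3/2
3. join OPQ+V (d=3/2) ⇒ OPQV; edges |OPQ|=3/4, |V|=3/4
final tree: (((O:11/2,Q:15/2):21/2,P:21/2):3/4,V:3/4)
total length: 71/2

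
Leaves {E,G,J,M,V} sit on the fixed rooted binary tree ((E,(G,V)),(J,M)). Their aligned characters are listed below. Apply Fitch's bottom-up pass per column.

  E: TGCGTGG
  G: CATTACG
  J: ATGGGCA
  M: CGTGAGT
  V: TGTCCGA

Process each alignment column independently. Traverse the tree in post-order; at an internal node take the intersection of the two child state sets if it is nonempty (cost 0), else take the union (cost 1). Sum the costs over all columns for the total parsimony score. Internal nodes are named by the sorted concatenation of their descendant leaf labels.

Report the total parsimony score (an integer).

17

[col 0] GV: children G:{C}, V:{T} ∪→ {C,T}; cost 1
[col 0] EGV: children E:{T}, GV:{C,T} ∩→ {T}; cost 0
[col 0] JM: children J:{A}, M:{C} ∪→ {A,C}; cost 1
[col 0] EGJMV: children EGV:{T}, JM:{A,C} ∪→ {A,C,T}; cost 1
[col 1] GV: children G:{A}, V:{G} ∪→ {A,G}; cost 1
[col 1] EGV: children E:{G}, GV:{A,G} ∩→ {G}; cost 0
[col 1] JM: children J:{T}, M:{G} ∪→ {G,T}; cost 1
[col 1] EGJMV: children EGV:{G}, JM:{G,T} ∩→ {G}; cost 0
[col 2] GV: children G:{T}, V:{T} ∩→ {T}; cost 0
[col 2] EGV: children E:{C}, GV:{T} ∪→ {C,T}; cost 1
[col 2] JM: children J:{G}, M:{T} ∪→ {G,T}; cost 1
[col 2] EGJMV: children EGV:{C,T}, JM:{G,T} ∩→ {T}; cost 0
[col 3] GV: children G:{T}, V:{C} ∪→ {C,T}; cost 1
[col 3] EGV: children E:{G}, GV:{C,T} ∪→ {C,G,T}; cost 1
[col 3] JM: children J:{G}, M:{G} ∩→ {G}; cost 0
[col 3] EGJMV: children EGV:{C,G,T}, JM:{G} ∩→ {G}; cost 0
[col 4] GV: children G:{A}, V:{C} ∪→ {A,C}; cost 1
[col 4] EGV: children E:{T}, GV:{A,C} ∪→ {A,C,T}; cost 1
[col 4] JM: children J:{G}, M:{A} ∪→ {A,G}; cost 1
[col 4] EGJMV: children EGV:{A,C,T}, JM:{A,G} ∩→ {A}; cost 0
[col 5] GV: children G:{C}, V:{G} ∪→ {C,G}; cost 1
[col 5] EGV: children E:{G}, GV:{C,G} ∩→ {G}; cost 0
[col 5] JM: children J:{C}, M:{G} ∪→ {C,G}; cost 1
[col 5] EGJMV: children EGV:{G}, JM:{C,G} ∩→ {G}; cost 0
[col 6] GV: children G:{G}, V:{A} ∪→ {A,G}; cost 1
[col 6] EGV: children E:{G}, GV:{A,G} ∩→ {G}; cost 0
[col 6] JM: children J:{A}, M:{T} ∪→ {A,T}; cost 1
[col 6] EGJMV: children EGV:{G}, JM:{A,T} ∪→ {A,G,T}; cost 1
per-site changes: [3, 2, 2, 2, 3, 2, 3]; total = 17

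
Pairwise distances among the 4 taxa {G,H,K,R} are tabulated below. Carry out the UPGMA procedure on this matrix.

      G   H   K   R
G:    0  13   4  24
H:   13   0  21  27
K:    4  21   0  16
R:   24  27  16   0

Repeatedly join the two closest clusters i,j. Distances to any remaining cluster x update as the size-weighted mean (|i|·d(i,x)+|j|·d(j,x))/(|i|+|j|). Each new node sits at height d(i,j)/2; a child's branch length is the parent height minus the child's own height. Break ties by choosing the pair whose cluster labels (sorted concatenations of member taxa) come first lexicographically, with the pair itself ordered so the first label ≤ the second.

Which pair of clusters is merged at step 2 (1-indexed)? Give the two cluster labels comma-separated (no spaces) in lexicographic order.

step 1: merge (G,K) at d=4; branch lengths G→2, K→2; new cluster GK
  updated: d(GK,H)=17, d(GK,R)=20
step 2: merge (GK,H) at d=17; branch lengths GK→13/2, H→17/2; new cluster GHK
  updated: d(GHK,R)=67/3
step 3: merge (GHK,R) at d=67/3; branch lengths GHK→8/3, R→67/6; new cluster GHKR
final tree: (((G:2,K:2):13/2,H:17/2):8/3,R:67/6)
total length: 197/6

GK,H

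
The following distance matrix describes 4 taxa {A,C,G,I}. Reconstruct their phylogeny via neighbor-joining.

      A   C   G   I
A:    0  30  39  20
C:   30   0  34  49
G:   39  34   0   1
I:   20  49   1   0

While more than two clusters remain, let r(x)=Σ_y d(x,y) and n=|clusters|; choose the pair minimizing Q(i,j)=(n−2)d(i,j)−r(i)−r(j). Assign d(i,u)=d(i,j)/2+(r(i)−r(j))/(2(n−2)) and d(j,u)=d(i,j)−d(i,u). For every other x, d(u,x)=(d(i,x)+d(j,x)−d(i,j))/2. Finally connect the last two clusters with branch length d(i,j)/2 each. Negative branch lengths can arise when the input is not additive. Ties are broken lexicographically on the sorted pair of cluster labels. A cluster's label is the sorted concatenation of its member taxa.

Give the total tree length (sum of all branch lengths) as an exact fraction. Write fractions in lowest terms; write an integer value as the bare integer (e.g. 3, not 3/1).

51

step 1: merge (A,C) at d=30, Q=-142; branch lengths A→9, C→21; new cluster AC
  updated: d(AC,G)=43/2, d(AC,I)=39/2
step 2: merge (AC,G) at d=43/2, Q=-42; branch lengths AC→20, G→3/2; new cluster ACG
  updated: d(ACG,I)=-1/2
step 3: merge (ACG,I) at d=-1/2; branch lengths ACG→-1/4, I→-1/4; new cluster ACGI
final tree: (((A:9,C:21):20,G:3/2):-1/4,I:-1/4)
total length: 51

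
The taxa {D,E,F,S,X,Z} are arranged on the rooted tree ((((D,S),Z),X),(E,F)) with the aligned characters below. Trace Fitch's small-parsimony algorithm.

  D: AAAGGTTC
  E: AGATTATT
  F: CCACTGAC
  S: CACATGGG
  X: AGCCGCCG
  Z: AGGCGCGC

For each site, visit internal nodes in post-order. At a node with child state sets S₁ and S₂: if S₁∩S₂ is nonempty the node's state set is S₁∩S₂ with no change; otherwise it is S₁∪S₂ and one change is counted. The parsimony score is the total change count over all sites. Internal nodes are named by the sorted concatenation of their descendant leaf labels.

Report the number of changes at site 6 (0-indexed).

4

DS@0: {A} ∪ {C} = {A,C} (union, +1)
DSZ@0: {A,C} ∩ {A} = {A} (intersection, +0)
DSXZ@0: {A} ∩ {A} = {A} (intersection, +0)
EF@0: {A} ∪ {C} = {A,C} (union, +1)
DEFSXZ@0: {A} ∩ {A,C} = {A} (intersection, +0)
DS@1: {A} ∩ {A} = {A} (intersection, +0)
DSZ@1: {A} ∪ {G} = {A,G} (union, +1)
DSXZ@1: {A,G} ∩ {G} = {G} (intersection, +0)
EF@1: {G} ∪ {C} = {C,G} (union, +1)
DEFSXZ@1: {G} ∩ {C,G} = {G} (intersection, +0)
DS@2: {A} ∪ {C} = {A,C} (union, +1)
DSZ@2: {A,C} ∪ {G} = {A,C,G} (union, +1)
DSXZ@2: {A,C,G} ∩ {C} = {C} (intersection, +0)
EF@2: {A} ∩ {A} = {A} (intersection, +0)
DEFSXZ@2: {C} ∪ {A} = {A,C} (union, +1)
DS@3: {G} ∪ {A} = {A,G} (union, +1)
DSZ@3: {A,G} ∪ {C} = {A,C,G} (union, +1)
DSXZ@3: {A,C,G} ∩ {C} = {C} (intersection, +0)
EF@3: {T} ∪ {C} = {C,T} (union, +1)
DEFSXZ@3: {C} ∩ {C,T} = {C} (intersection, +0)
DS@4: {G} ∪ {T} = {G,T} (union, +1)
DSZ@4: {G,T} ∩ {G} = {G} (intersection, +0)
DSXZ@4: {G} ∩ {G} = {G} (intersection, +0)
EF@4: {T} ∩ {T} = {T} (intersection, +0)
DEFSXZ@4: {G} ∪ {T} = {G,T} (union, +1)
DS@5: {T} ∪ {G} = {G,T} (union, +1)
DSZ@5: {G,T} ∪ {C} = {C,G,T} (union, +1)
DSXZ@5: {C,G,T} ∩ {C} = {C} (intersection, +0)
EF@5: {A} ∪ {G} = {A,G} (union, +1)
DEFSXZ@5: {C} ∪ {A,G} = {A,C,G} (union, +1)
DS@6: {T} ∪ {G} = {G,T} (union, +1)
DSZ@6: {G,T} ∩ {G} = {G} (intersection, +0)
DSXZ@6: {G} ∪ {C} = {C,G} (union, +1)
EF@6: {T} ∪ {A} = {A,T} (union, +1)
DEFSXZ@6: {C,G} ∪ {A,T} = {A,C,G,T} (union, +1)
DS@7: {C} ∪ {G} = {C,G} (union, +1)
DSZ@7: {C,G} ∩ {C} = {C} (intersection, +0)
DSXZ@7: {C} ∪ {G} = {C,G} (union, +1)
EF@7: {T} ∪ {C} = {C,T} (union, +1)
DEFSXZ@7: {C,G} ∩ {C,T} = {C} (intersection, +0)
per-site changes: [2, 2, 3, 3, 2, 4, 4, 3]; total = 23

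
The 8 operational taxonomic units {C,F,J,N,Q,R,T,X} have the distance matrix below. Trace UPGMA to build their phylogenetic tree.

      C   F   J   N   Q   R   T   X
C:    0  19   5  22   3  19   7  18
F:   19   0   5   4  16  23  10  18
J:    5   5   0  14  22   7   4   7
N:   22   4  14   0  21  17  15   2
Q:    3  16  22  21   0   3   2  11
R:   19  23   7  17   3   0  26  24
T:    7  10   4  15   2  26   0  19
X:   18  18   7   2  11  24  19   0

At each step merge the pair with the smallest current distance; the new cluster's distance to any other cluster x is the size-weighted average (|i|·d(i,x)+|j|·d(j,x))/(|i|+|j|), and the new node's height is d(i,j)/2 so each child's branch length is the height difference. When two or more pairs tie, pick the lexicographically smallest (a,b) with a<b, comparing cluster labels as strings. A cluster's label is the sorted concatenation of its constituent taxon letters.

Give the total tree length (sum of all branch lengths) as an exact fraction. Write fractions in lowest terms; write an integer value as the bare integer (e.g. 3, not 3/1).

4493/120

step 1: merge (N,X) at d=2; branch lengths N→1, X→1; new cluster NX
  updated: d(C,NX)=20, d(F,NX)=11, d(J,NX)=21/2, d(NX,Q)=16, d(NX,R)=41/2, d(NX,T)=17
step 2: merge (Q,T) at d=2; branch lengths Q→1, T→1; new cluster QT
  updated: d(C,QT)=5, d(F,QT)=13, d(J,QT)=13, d(NX,QT)=33/2, d(QT,R)=29/2
step 3: merge (C,J) at d=5; branch lengths C→5/2, J→5/2; new cluster CJ
  updated: d(CJ,F)=12, d(CJ,NX)=61/4, d(CJ,QT)=9, d(CJ,R)=13
step 4: merge (CJ,QT) at d=9; branch lengths CJ→2, QT→7/2; new cluster CJQT
  updated: d(CJQT,F)=25/2, d(CJQT,NX)=127/8, d(CJQT,R)=55/4
step 5: merge (F,NX) at d=11; branch lengths F→11/2, NX→9/2; new cluster FNX
  updated: d(CJQT,FNX)=59/4, d(FNX,R)=64/3
step 6: merge (CJQT,R) at d=55/4; branch lengths CJQT→19/8, R→55/8; new cluster CJQRT
  updated: d(CJQRT,FNX)=241/15
step 7: merge (CJQRT,FNX) at d=241/15; branch lengths CJQRT→139/120, FNX→38/15; new cluster CFJNQRTX
final tree: ((((C:5/2,J:5/2):2,(Q:1,T:1):7/2):19/8,R:55/8):139/120,(F:11/2,(N:1,X:1):9/2):38/15)
total length: 4493/120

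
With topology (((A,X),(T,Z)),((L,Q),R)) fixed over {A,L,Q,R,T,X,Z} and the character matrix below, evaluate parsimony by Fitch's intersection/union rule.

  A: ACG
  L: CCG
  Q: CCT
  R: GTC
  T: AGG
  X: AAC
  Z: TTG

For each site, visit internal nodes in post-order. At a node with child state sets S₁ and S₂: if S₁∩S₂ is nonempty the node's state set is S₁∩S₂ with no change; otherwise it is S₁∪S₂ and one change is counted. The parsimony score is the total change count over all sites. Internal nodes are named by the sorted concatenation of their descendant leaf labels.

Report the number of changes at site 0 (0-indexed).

[col 0] AX: children A:{A}, X:{A} ∩→ {A}; cost 0
[col 0] TZ: children T:{A}, Z:{T} ∪→ {A,T}; cost 1
[col 0] ATXZ: children AX:{A}, TZ:{A,T} ∩→ {A}; cost 0
[col 0] LQ: children L:{C}, Q:{C} ∩→ {C}; cost 0
[col 0] LQR: children LQ:{C}, R:{G} ∪→ {C,G}; cost 1
[col 0] ALQRTXZ: children ATXZ:{A}, LQR:{C,G} ∪→ {A,C,G}; cost 1
[col 1] AX: children A:{C}, X:{A} ∪→ {A,C}; cost 1
[col 1] TZ: children T:{G}, Z:{T} ∪→ {G,T}; cost 1
[col 1] ATXZ: children AX:{A,C}, TZ:{G,T} ∪→ {A,C,G,T}; cost 1
[col 1] LQ: children L:{C}, Q:{C} ∩→ {C}; cost 0
[col 1] LQR: children LQ:{C}, R:{T} ∪→ {C,T}; cost 1
[col 1] ALQRTXZ: children ATXZ:{A,C,G,T}, LQR:{C,T} ∩→ {C,T}; cost 0
[col 2] AX: children A:{G}, X:{C} ∪→ {C,G}; cost 1
[col 2] TZ: children T:{G}, Z:{G} ∩→ {G}; cost 0
[col 2] ATXZ: children AX:{C,G}, TZ:{G} ∩→ {G}; cost 0
[col 2] LQ: children L:{G}, Q:{T} ∪→ {G,T}; cost 1
[col 2] LQR: children LQ:{G,T}, R:{C} ∪→ {C,G,T}; cost 1
[col 2] ALQRTXZ: children ATXZ:{G}, LQR:{C,G,T} ∩→ {G}; cost 0
per-site changes: [3, 4, 3]; total = 10

3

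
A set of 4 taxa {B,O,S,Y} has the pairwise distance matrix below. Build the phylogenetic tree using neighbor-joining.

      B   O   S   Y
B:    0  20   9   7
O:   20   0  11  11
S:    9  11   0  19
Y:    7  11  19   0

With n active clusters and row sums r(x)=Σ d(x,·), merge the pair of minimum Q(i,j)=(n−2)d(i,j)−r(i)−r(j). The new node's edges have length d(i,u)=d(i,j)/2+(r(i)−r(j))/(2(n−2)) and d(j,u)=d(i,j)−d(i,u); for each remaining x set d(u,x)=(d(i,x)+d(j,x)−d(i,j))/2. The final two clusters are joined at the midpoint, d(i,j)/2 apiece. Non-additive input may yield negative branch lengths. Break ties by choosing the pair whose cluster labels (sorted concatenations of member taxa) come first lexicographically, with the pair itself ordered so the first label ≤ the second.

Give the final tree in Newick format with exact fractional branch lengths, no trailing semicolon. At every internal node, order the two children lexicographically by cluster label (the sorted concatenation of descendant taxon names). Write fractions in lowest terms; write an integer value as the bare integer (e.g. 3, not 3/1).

(((B:13/4,Y:15/4):23/4,O:25/4):19/8,S:19/8)

step 1: merge (B,Y) at d=7, Q=-59; branch lengths B→13/4, Y→15/4; new cluster BY
  updated: d(BY,O)=12, d(BY,S)=21/2
step 2: merge (BY,O) at d=12, Q=-67/2; branch lengths BY→23/4, O→25/4; new cluster BOY
  updated: d(BOY,S)=19/4
step 3: merge (BOY,S) at d=19/4; branch lengths BOY→19/8, S→19/8; new cluster BOSY
final tree: (((B:13/4,Y:15/4):23/4,O:25/4):19/8,S:19/8)
total length: 95/4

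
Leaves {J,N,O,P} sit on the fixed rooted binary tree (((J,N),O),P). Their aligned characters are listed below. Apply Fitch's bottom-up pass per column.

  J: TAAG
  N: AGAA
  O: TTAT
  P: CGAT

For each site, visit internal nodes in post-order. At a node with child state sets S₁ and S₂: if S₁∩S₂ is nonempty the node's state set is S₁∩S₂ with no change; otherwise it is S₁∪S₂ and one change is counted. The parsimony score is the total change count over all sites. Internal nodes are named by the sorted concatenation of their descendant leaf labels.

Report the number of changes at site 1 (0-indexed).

2

[col 0] JN: children J:{T}, N:{A} ∪→ {A,T}; cost 1
[col 0] JNO: children JN:{A,T}, O:{T} ∩→ {T}; cost 0
[col 0] JNOP: children JNO:{T}, P:{C} ∪→ {C,T}; cost 1
[col 1] JN: children J:{A}, N:{G} ∪→ {A,G}; cost 1
[col 1] JNO: children JN:{A,G}, O:{T} ∪→ {A,G,T}; cost 1
[col 1] JNOP: children JNO:{A,G,T}, P:{G} ∩→ {G}; cost 0
[col 2] JN: children J:{A}, N:{A} ∩→ {A}; cost 0
[col 2] JNO: children JN:{A}, O:{A} ∩→ {A}; cost 0
[col 2] JNOP: children JNO:{A}, P:{A} ∩→ {A}; cost 0
[col 3] JN: children J:{G}, N:{A} ∪→ {A,G}; cost 1
[col 3] JNO: children JN:{A,G}, O:{T} ∪→ {A,G,T}; cost 1
[col 3] JNOP: children JNO:{A,G,T}, P:{T} ∩→ {T}; cost 0
per-site changes: [2, 2, 0, 2]; total = 6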